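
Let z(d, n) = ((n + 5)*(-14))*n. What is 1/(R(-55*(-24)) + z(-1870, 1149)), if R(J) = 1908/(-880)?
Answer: -220/4083914157 ≈ -5.3870e-8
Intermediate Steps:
z(d, n) = n*(-70 - 14*n) (z(d, n) = ((5 + n)*(-14))*n = (-70 - 14*n)*n = n*(-70 - 14*n))
R(J) = -477/220 (R(J) = 1908*(-1/880) = -477/220)
1/(R(-55*(-24)) + z(-1870, 1149)) = 1/(-477/220 - 14*1149*(5 + 1149)) = 1/(-477/220 - 14*1149*1154) = 1/(-477/220 - 18563244) = 1/(-4083914157/220) = -220/4083914157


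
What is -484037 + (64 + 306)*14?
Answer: -478857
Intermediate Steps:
-484037 + (64 + 306)*14 = -484037 + 370*14 = -484037 + 5180 = -478857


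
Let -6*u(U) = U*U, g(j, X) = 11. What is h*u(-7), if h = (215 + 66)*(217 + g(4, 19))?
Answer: -523222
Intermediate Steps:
u(U) = -U²/6 (u(U) = -U*U/6 = -U²/6)
h = 64068 (h = (215 + 66)*(217 + 11) = 281*228 = 64068)
h*u(-7) = 64068*(-⅙*(-7)²) = 64068*(-⅙*49) = 64068*(-49/6) = -523222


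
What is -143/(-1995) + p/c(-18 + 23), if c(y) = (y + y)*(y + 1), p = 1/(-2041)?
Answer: 1167319/16287180 ≈ 0.071671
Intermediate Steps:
p = -1/2041 ≈ -0.00048996
c(y) = 2*y*(1 + y) (c(y) = (2*y)*(1 + y) = 2*y*(1 + y))
-143/(-1995) + p/c(-18 + 23) = -143/(-1995) - 1/(2*(1 + (-18 + 23))*(-18 + 23))/2041 = -143*(-1/1995) - 1/(10*(1 + 5))/2041 = 143/1995 - 1/(2041*(2*5*6)) = 143/1995 - 1/2041/60 = 143/1995 - 1/2041*1/60 = 143/1995 - 1/122460 = 1167319/16287180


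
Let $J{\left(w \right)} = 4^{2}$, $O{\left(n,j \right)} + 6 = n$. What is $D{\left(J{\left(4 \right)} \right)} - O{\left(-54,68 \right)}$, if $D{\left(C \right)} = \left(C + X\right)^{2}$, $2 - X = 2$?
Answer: $316$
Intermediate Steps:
$X = 0$ ($X = 2 - 2 = 0$)
$O{\left(n,j \right)} = -6 + n$
$J{\left(w \right)} = 16$
$D{\left(C \right)} = C^{2}$ ($D{\left(C \right)} = \left(C + 0\right)^{2} = C^{2}$)
$D{\left(J{\left(4 \right)} \right)} - O{\left(-54,68 \right)} = 16^{2} - \left(-6 - 54\right) = 256 - -60 = 256 + 60 = 316$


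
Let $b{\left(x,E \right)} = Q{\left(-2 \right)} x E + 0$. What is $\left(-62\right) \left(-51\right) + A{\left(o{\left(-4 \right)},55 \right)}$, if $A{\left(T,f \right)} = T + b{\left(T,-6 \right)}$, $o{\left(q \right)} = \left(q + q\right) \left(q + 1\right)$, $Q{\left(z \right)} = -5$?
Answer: $3906$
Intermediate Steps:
$b{\left(x,E \right)} = - 5 E x$ ($b{\left(x,E \right)} = - 5 x E + 0 = - 5 E x + 0 = - 5 E x$)
$o{\left(q \right)} = 2 q \left(1 + q\right)$
$A{\left(T,f \right)} = 31 T$ ($A{\left(T,f \right)} = T - - 30 T = T + 30 T = 31 T$)
$\left(-62\right) \left(-51\right) + A{\left(o{\left(-4 \right)},55 \right)} = \left(-62\right) \left(-51\right) + 31 \cdot 2 \left(-4\right) \left(1 - 4\right) = 3162 + 31 \cdot 2 \left(-4\right) \left(-3\right) = 3162 + 31 \cdot 24 = 3162 + 744 = 3906$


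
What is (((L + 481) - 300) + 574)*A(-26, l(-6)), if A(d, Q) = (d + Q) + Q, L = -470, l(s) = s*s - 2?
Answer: 11970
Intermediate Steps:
l(s) = -2 + s² (l(s) = s² - 2 = -2 + s²)
A(d, Q) = d + 2*Q (A(d, Q) = (Q + d) + Q = d + 2*Q)
(((L + 481) - 300) + 574)*A(-26, l(-6)) = (((-470 + 481) - 300) + 574)*(-26 + 2*(-2 + (-6)²)) = ((11 - 300) + 574)*(-26 + 2*(-2 + 36)) = (-289 + 574)*(-26 + 2*34) = 285*(-26 + 68) = 285*42 = 11970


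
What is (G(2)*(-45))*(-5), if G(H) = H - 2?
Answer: 0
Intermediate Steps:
G(H) = -2 + H
(G(2)*(-45))*(-5) = ((-2 + 2)*(-45))*(-5) = (0*(-45))*(-5) = 0*(-5) = 0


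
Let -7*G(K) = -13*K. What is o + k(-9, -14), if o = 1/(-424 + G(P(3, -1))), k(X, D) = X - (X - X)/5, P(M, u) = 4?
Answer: -26251/2916 ≈ -9.0024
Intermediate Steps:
G(K) = 13*K/7 (G(K) = -(-13)*K/7 = 13*K/7)
k(X, D) = X (k(X, D) = X - 0/5 = X - 1*0 = X + 0 = X)
o = -7/2916 (o = 1/(-424 + (13/7)*4) = 1/(-424 + 52/7) = 1/(-2916/7) = -7/2916 ≈ -0.0024005)
o + k(-9, -14) = -7/2916 - 9 = -26251/2916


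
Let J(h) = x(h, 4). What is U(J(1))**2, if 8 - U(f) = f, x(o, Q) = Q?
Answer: 16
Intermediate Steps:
J(h) = 4
U(f) = 8 - f
U(J(1))**2 = (8 - 1*4)**2 = (8 - 4)**2 = 4**2 = 16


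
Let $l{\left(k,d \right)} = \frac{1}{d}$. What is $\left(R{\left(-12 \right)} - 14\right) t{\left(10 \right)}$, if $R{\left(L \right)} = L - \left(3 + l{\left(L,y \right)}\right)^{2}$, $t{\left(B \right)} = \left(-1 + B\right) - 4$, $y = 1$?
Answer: $-210$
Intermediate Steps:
$t{\left(B \right)} = -5 + B$
$R{\left(L \right)} = -16 + L$ ($R{\left(L \right)} = L - \left(3 + 1^{-1}\right)^{2} = L - \left(3 + 1\right)^{2} = L - 4^{2} = L - 16 = -16 + L$)
$\left(R{\left(-12 \right)} - 14\right) t{\left(10 \right)} = \left(\left(-16 - 12\right) - 14\right) \left(-5 + 10\right) = \left(-28 - 14\right) 5 = \left(-42\right) 5 = -210$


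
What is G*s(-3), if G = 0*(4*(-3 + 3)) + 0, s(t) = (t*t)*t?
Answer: 0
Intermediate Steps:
s(t) = t³ (s(t) = t²*t = t³)
G = 0 (G = 0*(4*0) + 0 = 0*0 + 0 = 0 + 0 = 0)
G*s(-3) = 0*(-3)³ = 0*(-27) = 0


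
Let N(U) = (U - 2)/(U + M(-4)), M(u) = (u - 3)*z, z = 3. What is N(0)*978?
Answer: 652/7 ≈ 93.143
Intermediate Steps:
M(u) = -9 + 3*u (M(u) = (u - 3)*3 = (-3 + u)*3 = -9 + 3*u)
N(U) = (-2 + U)/(-21 + U) (N(U) = (U - 2)/(U + (-9 + 3*(-4))) = (-2 + U)/(U + (-9 - 12)) = (-2 + U)/(U - 21) = (-2 + U)/(-21 + U))
N(0)*978 = ((-2 + 0)/(-21 + 0))*978 = (-2/(-21))*978 = -1/21*(-2)*978 = (2/21)*978 = 652/7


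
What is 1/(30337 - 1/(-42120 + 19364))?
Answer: 22756/690348773 ≈ 3.2963e-5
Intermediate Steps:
1/(30337 - 1/(-42120 + 19364)) = 1/(30337 - 1/(-22756)) = 1/(30337 - 1*(-1/22756)) = 1/(30337 + 1/22756) = 1/(690348773/22756) = 22756/690348773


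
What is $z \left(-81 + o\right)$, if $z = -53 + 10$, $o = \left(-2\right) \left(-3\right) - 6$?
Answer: $3483$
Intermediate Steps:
$o = 0$ ($o = 6 - 6 = 0$)
$z = -43$
$z \left(-81 + o\right) = - 43 \left(-81 + 0\right) = \left(-43\right) \left(-81\right) = 3483$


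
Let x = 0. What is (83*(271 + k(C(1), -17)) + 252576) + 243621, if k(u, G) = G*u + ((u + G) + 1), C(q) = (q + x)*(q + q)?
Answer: 514706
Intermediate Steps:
C(q) = 2*q**2 (C(q) = (q + 0)*(q + q) = q*(2*q) = 2*q**2)
k(u, G) = 1 + G + u + G*u (k(u, G) = G*u + ((G + u) + 1) = G*u + (1 + G + u) = 1 + G + u + G*u)
(83*(271 + k(C(1), -17)) + 252576) + 243621 = (83*(271 + (1 - 17 + 2*1**2 - 34*1**2)) + 252576) + 243621 = (83*(271 + (1 - 17 + 2*1 - 34)) + 252576) + 243621 = (83*(271 + (1 - 17 + 2 - 17*2)) + 252576) + 243621 = (83*(271 + (1 - 17 + 2 - 34)) + 252576) + 243621 = (83*(271 - 48) + 252576) + 243621 = (83*223 + 252576) + 243621 = (18509 + 252576) + 243621 = 271085 + 243621 = 514706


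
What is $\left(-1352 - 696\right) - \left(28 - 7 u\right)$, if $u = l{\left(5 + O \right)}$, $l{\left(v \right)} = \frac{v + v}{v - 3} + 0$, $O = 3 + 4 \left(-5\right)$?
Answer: $- \frac{10324}{5} \approx -2064.8$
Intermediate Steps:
$O = -17$ ($O = 3 - 20 = -17$)
$l{\left(v \right)} = \frac{2 v}{-3 + v}$ ($l{\left(v \right)} = \frac{2 v}{-3 + v} + 0 = \frac{2 v}{-3 + v}$)
$u = \frac{8}{5}$ ($u = \frac{2 \left(5 - 17\right)}{-3 + \left(5 - 17\right)} = 2 \left(-12\right) \frac{1}{-3 - 12} = 2 \left(-12\right) \frac{1}{-15} = 2 \left(-12\right) \left(- \frac{1}{15}\right) = \frac{8}{5} \approx 1.6$)
$\left(-1352 - 696\right) - \left(28 - 7 u\right) = \left(-1352 - 696\right) - \left(28 - \frac{56}{5}\right) = -2048 - \left(28 - \frac{56}{5}\right) = -2048 - \frac{84}{5} = - \frac{10324}{5}$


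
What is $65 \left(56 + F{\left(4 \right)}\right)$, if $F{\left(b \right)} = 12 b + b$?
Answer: $7020$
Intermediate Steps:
$F{\left(b \right)} = 13 b$
$65 \left(56 + F{\left(4 \right)}\right) = 65 \left(56 + 13 \cdot 4\right) = 65 \left(56 + 52\right) = 65 \cdot 108 = 7020$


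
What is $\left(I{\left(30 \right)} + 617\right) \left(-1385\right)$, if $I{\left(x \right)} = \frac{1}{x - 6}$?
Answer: $- \frac{20510465}{24} \approx -8.546 \cdot 10^{5}$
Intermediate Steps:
$I{\left(x \right)} = \frac{1}{-6 + x}$
$\left(I{\left(30 \right)} + 617\right) \left(-1385\right) = \left(\frac{1}{-6 + 30} + 617\right) \left(-1385\right) = \left(\frac{1}{24} + 617\right) \left(-1385\right) = \frac{14809}{24} \left(-1385\right) = - \frac{20510465}{24}$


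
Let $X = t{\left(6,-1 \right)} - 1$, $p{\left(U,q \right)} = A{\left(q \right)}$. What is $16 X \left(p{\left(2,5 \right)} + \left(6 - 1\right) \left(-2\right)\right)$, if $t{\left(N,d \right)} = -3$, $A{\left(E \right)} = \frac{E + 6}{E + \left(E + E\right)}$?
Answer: $\frac{8896}{15} \approx 593.07$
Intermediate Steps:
$A{\left(E \right)} = \frac{6 + E}{3 E}$ ($A{\left(E \right)} = \frac{6 + E}{E + 2 E} = \frac{6 + E}{3 E}$)
$p{\left(U,q \right)} = \frac{6 + q}{3 q}$
$X = -4$ ($X = -3 - 1 = -4$)
$16 X \left(p{\left(2,5 \right)} + \left(6 - 1\right) \left(-2\right)\right) = 16 \left(-4\right) \left(\frac{6 + 5}{3 \cdot 5} + \left(6 - 1\right) \left(-2\right)\right) = - 64 \left(\frac{1}{3} \cdot \frac{1}{5} \cdot 11 + \left(6 - 1\right) \left(-2\right)\right) = - 64 \left(\frac{11}{15} + 5 \left(-2\right)\right) = - 64 \left(\frac{11}{15} - 10\right) = \left(-64\right) \left(- \frac{139}{15}\right) = \frac{8896}{15}$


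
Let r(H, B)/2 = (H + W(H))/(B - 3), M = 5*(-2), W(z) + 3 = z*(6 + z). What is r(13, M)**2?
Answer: 264196/169 ≈ 1563.3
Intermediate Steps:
W(z) = -3 + z*(6 + z)
M = -10
r(H, B) = 2*(-3 + H**2 + 7*H)/(-3 + B) (r(H, B) = 2*((H + (-3 + H**2 + 6*H))/(B - 3)) = 2*((-3 + H**2 + 7*H)/(-3 + B)) = 2*(-3 + H**2 + 7*H)/(-3 + B))
r(13, M)**2 = (2*(-3 + 13**2 + 7*13)/(-3 - 10))**2 = (2*(-3 + 169 + 91)/(-13))**2 = (2*(-1/13)*257)**2 = (-514/13)**2 = 264196/169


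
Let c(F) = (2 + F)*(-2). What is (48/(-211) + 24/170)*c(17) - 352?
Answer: -6254296/17935 ≈ -348.72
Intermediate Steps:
c(F) = -4 - 2*F
(48/(-211) + 24/170)*c(17) - 352 = (48/(-211) + 24/170)*(-4 - 2*17) - 352 = (48*(-1/211) + 24*(1/170))*(-4 - 34) - 352 = (-48/211 + 12/85)*(-38) - 352 = -1548/17935*(-38) - 352 = 58824/17935 - 352 = -6254296/17935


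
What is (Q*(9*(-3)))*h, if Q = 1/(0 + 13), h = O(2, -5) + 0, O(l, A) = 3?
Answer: -81/13 ≈ -6.2308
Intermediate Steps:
h = 3 (h = 3 + 0 = 3)
Q = 1/13 ≈ 0.076923
(Q*(9*(-3)))*h = ((9*(-3))/13)*3 = ((1/13)*(-27))*3 = -27/13*3 = -81/13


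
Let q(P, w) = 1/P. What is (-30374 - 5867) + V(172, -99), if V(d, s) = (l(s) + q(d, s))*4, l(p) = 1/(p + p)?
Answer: -154277924/4257 ≈ -36241.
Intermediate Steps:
l(p) = 1/(2*p)
V(d, s) = 2/s + 4/d (V(d, s) = (1/(2*s) + 1/d)*4 = (1/d + 1/(2*s))*4 = 2/s + 4/d)
(-30374 - 5867) + V(172, -99) = (-30374 - 5867) + (2/(-99) + 4/172) = -36241 + (2*(-1/99) + 4*(1/172)) = -36241 + (-2/99 + 1/43) = -36241 + 13/4257 = -154277924/4257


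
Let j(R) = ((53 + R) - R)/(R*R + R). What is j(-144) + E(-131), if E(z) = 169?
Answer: 3480101/20592 ≈ 169.00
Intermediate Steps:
j(R) = 53/(R + R²) (j(R) = 53/(R² + R) = 53/(R + R²))
j(-144) + E(-131) = 53/(-144*(1 - 144)) + 169 = 53*(-1/144)/(-143) + 169 = 53*(-1/144)*(-1/143) + 169 = 53/20592 + 169 = 3480101/20592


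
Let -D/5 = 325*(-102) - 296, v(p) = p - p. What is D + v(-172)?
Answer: 167230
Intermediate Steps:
v(p) = 0
D = 167230 (D = -5*(325*(-102) - 296) = -5*(-33150 - 296) = -5*(-33446) = 167230)
D + v(-172) = 167230 + 0 = 167230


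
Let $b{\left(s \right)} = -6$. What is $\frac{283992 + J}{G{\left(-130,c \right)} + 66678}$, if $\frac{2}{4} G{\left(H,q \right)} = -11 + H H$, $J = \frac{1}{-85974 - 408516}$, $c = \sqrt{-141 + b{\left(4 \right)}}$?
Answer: $\frac{140431204079}{49674487440} \approx 2.827$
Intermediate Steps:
$c = 7 i \sqrt{3}$ ($c = \sqrt{-141 - 6} = \sqrt{-147} = 7 i \sqrt{3} \approx 12.124 i$)
$J = - \frac{1}{494490}$ ($J = \frac{1}{-494490} = - \frac{1}{494490} \approx -2.0223 \cdot 10^{-6}$)
$G{\left(H,q \right)} = -22 + 2 H^{2}$ ($G{\left(H,q \right)} = 2 \left(-11 + H H\right) = 2 \left(-11 + H^{2}\right) = -22 + 2 H^{2}$)
$\frac{283992 + J}{G{\left(-130,c \right)} + 66678} = \frac{283992 - \frac{1}{494490}}{\left(-22 + 2 \left(-130\right)^{2}\right) + 66678} = \frac{140431204079}{494490 \left(\left(-22 + 2 \cdot 16900\right) + 66678\right)} = \frac{140431204079}{494490 \left(\left(-22 + 33800\right) + 66678\right)} = \frac{140431204079}{494490 \left(33778 + 66678\right)} = \frac{140431204079}{494490 \cdot 100456} = \frac{140431204079}{494490} \cdot \frac{1}{100456} = \frac{140431204079}{49674487440}$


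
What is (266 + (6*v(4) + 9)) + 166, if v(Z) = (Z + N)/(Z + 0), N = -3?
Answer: 885/2 ≈ 442.50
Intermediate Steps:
v(Z) = (-3 + Z)/Z (v(Z) = (Z - 3)/(Z + 0) = (-3 + Z)/Z)
(266 + (6*v(4) + 9)) + 166 = (266 + (6*((-3 + 4)/4) + 9)) + 166 = (266 + (6*((1/4)*1) + 9)) + 166 = (266 + (6*(1/4) + 9)) + 166 = (266 + (3/2 + 9)) + 166 = (266 + 21/2) + 166 = 553/2 + 166 = 885/2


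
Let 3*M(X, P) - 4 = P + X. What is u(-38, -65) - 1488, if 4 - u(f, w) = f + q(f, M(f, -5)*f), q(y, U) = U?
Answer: -1940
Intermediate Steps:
M(X, P) = 4/3 + P/3 + X/3 (M(X, P) = 4/3 + (P + X)/3 = 4/3 + (P/3 + X/3) = 4/3 + P/3 + X/3)
u(f, w) = 4 - f - f*(-1/3 + f/3) (u(f, w) = 4 - (f + (4/3 + (1/3)*(-5) + f/3)*f) = 4 - (f + (4/3 - 5/3 + f/3)*f) = 4 - (f + (-1/3 + f/3)*f) = 4 - (f + f*(-1/3 + f/3)) = 4 + (-f - f*(-1/3 + f/3)) = 4 - f - f*(-1/3 + f/3))
u(-38, -65) - 1488 = (4 - 2/3*(-38) - 1/3*(-38)**2) - 1488 = (4 + 76/3 - 1/3*1444) - 1488 = (4 + 76/3 - 1444/3) - 1488 = -452 - 1488 = -1940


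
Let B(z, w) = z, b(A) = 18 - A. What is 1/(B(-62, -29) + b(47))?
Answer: -1/91 ≈ -0.010989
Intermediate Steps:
1/(B(-62, -29) + b(47)) = 1/(-62 + (18 - 1*47)) = 1/(-62 + (18 - 47)) = 1/(-62 - 29) = 1/(-91) = -1/91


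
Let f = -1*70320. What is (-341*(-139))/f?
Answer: -47399/70320 ≈ -0.67405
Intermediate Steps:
f = -70320
(-341*(-139))/f = -341*(-139)/(-70320) = 47399*(-1/70320) = -47399/70320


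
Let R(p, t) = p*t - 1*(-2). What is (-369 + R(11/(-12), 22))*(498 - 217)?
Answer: -652763/6 ≈ -1.0879e+5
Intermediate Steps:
R(p, t) = 2 + p*t (R(p, t) = p*t + 2 = 2 + p*t)
(-369 + R(11/(-12), 22))*(498 - 217) = (-369 + (2 + (11/(-12))*22))*(498 - 217) = (-369 + (2 + (11*(-1/12))*22))*281 = (-369 + (2 - 11/12*22))*281 = (-369 + (2 - 121/6))*281 = (-369 - 109/6)*281 = -2323/6*281 = -652763/6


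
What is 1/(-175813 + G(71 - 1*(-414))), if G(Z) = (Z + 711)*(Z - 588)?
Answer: -1/299001 ≈ -3.3445e-6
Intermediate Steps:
G(Z) = (-588 + Z)*(711 + Z) (G(Z) = (711 + Z)*(-588 + Z) = (-588 + Z)*(711 + Z))
1/(-175813 + G(71 - 1*(-414))) = 1/(-175813 + (-418068 + (71 - 1*(-414))**2 + 123*(71 - 1*(-414)))) = 1/(-175813 + (-418068 + (71 + 414)**2 + 123*(71 + 414))) = 1/(-175813 + (-418068 + 485**2 + 123*485)) = 1/(-175813 + (-418068 + 235225 + 59655)) = 1/(-175813 - 123188) = 1/(-299001) = -1/299001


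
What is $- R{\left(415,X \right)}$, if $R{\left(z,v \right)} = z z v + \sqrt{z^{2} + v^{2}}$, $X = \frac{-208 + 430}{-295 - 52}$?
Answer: $\frac{38233950}{347} - \frac{\sqrt{20737489309}}{347} \approx 1.0977 \cdot 10^{5}$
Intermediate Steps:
$X = - \frac{222}{347}$ ($X = \frac{222}{-347} = 222 \left(- \frac{1}{347}\right) = - \frac{222}{347} \approx -0.63977$)
$R{\left(z,v \right)} = \sqrt{v^{2} + z^{2}} + v z^{2}$ ($R{\left(z,v \right)} = z^{2} v + \sqrt{v^{2} + z^{2}} = v z^{2} + \sqrt{v^{2} + z^{2}} = \sqrt{v^{2} + z^{2}} + v z^{2}$)
$- R{\left(415,X \right)} = - (\sqrt{\left(- \frac{222}{347}\right)^{2} + 415^{2}} - \frac{222 \cdot 415^{2}}{347}) = - (\sqrt{\frac{49284}{120409} + 172225} - \frac{38233950}{347}) = - (\sqrt{\frac{20737489309}{120409}} - \frac{38233950}{347}) = - (\frac{\sqrt{20737489309}}{347} - \frac{38233950}{347}) = - (- \frac{38233950}{347} + \frac{\sqrt{20737489309}}{347}) = \frac{38233950}{347} - \frac{\sqrt{20737489309}}{347}$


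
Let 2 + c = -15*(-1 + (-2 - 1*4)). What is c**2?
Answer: 10609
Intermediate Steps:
c = 103 (c = -2 - 15*(-1 + (-2 - 1*4)) = -2 - 15*(-1 + (-2 - 4)) = -2 - 15*(-1 - 6) = -2 - 15*(-7) = -2 + 105 = 103)
c**2 = 103**2 = 10609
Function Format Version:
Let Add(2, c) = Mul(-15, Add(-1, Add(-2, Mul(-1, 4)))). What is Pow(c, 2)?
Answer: 10609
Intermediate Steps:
c = 103 (c = Add(-2, Mul(-15, Add(-1, Add(-2, Mul(-1, 4))))) = Add(-2, Mul(-15, Add(-1, Add(-2, -4)))) = Add(-2, Mul(-15, Add(-1, -6))) = Add(-2, Mul(-15, -7)) = Add(-2, 105) = 103)
Pow(c, 2) = Pow(103, 2) = 10609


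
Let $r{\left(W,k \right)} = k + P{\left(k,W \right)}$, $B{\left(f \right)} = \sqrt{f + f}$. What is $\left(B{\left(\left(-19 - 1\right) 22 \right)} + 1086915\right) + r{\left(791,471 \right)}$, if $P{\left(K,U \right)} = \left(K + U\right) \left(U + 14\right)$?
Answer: $2103296 + 4 i \sqrt{55} \approx 2.1033 \cdot 10^{6} + 29.665 i$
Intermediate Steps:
$P{\left(K,U \right)} = \left(14 + U\right) \left(K + U\right)$ ($P{\left(K,U \right)} = \left(K + U\right) \left(14 + U\right) = \left(14 + U\right) \left(K + U\right)$)
$B{\left(f \right)} = \sqrt{2} \sqrt{f}$ ($B{\left(f \right)} = \sqrt{2 f} = \sqrt{2} \sqrt{f}$)
$r{\left(W,k \right)} = W^{2} + 14 W + 15 k + W k$ ($r{\left(W,k \right)} = k + \left(W^{2} + 14 k + 14 W + k W\right) = k + \left(W^{2} + 14 k + 14 W + W k\right) = k + \left(W^{2} + 14 W + 14 k + W k\right) = W^{2} + 14 W + 15 k + W k$)
$\left(B{\left(\left(-19 - 1\right) 22 \right)} + 1086915\right) + r{\left(791,471 \right)} = \left(\sqrt{2} \sqrt{\left(-19 - 1\right) 22} + 1086915\right) + \left(791^{2} + 14 \cdot 791 + 15 \cdot 471 + 791 \cdot 471\right) = \left(\sqrt{2} \sqrt{\left(-20\right) 22} + 1086915\right) + \left(625681 + 11074 + 7065 + 372561\right) = \left(\sqrt{2} \sqrt{-440} + 1086915\right) + 1016381 = \left(\sqrt{2} \cdot 2 i \sqrt{110} + 1086915\right) + 1016381 = \left(4 i \sqrt{55} + 1086915\right) + 1016381 = \left(1086915 + 4 i \sqrt{55}\right) + 1016381 = 2103296 + 4 i \sqrt{55}$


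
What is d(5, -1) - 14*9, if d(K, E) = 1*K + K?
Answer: -116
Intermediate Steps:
d(K, E) = 2*K (d(K, E) = K + K = 2*K)
d(5, -1) - 14*9 = 2*5 - 14*9 = 10 - 126 = -116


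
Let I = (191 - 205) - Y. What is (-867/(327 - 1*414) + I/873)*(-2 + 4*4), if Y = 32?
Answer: 3513482/25317 ≈ 138.78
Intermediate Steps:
I = -46 (I = (191 - 205) - 1*32 = -14 - 32 = -46)
(-867/(327 - 1*414) + I/873)*(-2 + 4*4) = (-867/(327 - 1*414) - 46/873)*(-2 + 4*4) = (-867/(327 - 414) - 46*1/873)*(-2 + 16) = (-867/(-87) - 46/873)*14 = (-867*(-1/87) - 46/873)*14 = (289/29 - 46/873)*14 = (250963/25317)*14 = 3513482/25317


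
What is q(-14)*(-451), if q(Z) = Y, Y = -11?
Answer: 4961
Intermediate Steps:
q(Z) = -11
q(-14)*(-451) = -11*(-451) = 4961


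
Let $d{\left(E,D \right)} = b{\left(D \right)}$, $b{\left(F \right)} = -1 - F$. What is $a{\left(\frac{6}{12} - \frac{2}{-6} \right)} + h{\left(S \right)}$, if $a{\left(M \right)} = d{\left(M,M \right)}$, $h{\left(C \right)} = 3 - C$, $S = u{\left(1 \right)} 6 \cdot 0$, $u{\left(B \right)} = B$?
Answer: $\frac{7}{6} \approx 1.1667$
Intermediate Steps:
$S = 0$ ($S = 1 \cdot 6 \cdot 0 = 6 \cdot 0 = 0$)
$d{\left(E,D \right)} = -1 - D$
$a{\left(M \right)} = -1 - M$
$a{\left(\frac{6}{12} - \frac{2}{-6} \right)} + h{\left(S \right)} = \left(-1 - \left(\frac{6}{12} - \frac{2}{-6}\right)\right) + \left(3 - 0\right) = \left(-1 - \left(6 \cdot \frac{1}{12} - - \frac{1}{3}\right)\right) + \left(3 + 0\right) = \left(-1 - \left(\frac{1}{2} + \frac{1}{3}\right)\right) + 3 = \left(-1 - \frac{5}{6}\right) + 3 = - \frac{11}{6} + 3 = \frac{7}{6}$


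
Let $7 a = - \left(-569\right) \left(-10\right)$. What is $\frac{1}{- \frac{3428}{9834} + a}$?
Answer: $- \frac{34419}{27989728} \approx -0.0012297$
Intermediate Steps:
$a = - \frac{5690}{7}$ ($a = \frac{\left(-1\right) \left(\left(-569\right) \left(-10\right)\right)}{7} = \frac{\left(-1\right) 5690}{7} = \frac{1}{7} \left(-5690\right) = - \frac{5690}{7} \approx -812.86$)
$\frac{1}{- \frac{3428}{9834} + a} = \frac{1}{- \frac{3428}{9834} - \frac{5690}{7}} = \frac{1}{\left(-3428\right) \frac{1}{9834} - \frac{5690}{7}} = \frac{1}{- \frac{1714}{4917} - \frac{5690}{7}} = \frac{1}{- \frac{27989728}{34419}} = - \frac{34419}{27989728}$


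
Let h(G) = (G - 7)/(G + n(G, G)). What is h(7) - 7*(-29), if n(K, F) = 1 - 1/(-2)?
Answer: 203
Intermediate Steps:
n(K, F) = 3/2 (n(K, F) = 1 - 1*(-½) = 1 + ½ = 3/2)
h(G) = (-7 + G)/(3/2 + G) (h(G) = (G - 7)/(G + 3/2) = (-7 + G)/(3/2 + G))
h(7) - 7*(-29) = 2*(-7 + 7)/(3 + 2*7) - 7*(-29) = 2*0/(3 + 14) + 203 = 2*0/17 + 203 = 2*(1/17)*0 + 203 = 0 + 203 = 203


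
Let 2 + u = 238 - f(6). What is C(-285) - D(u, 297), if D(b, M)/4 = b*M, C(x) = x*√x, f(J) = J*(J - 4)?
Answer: -266112 - 285*I*√285 ≈ -2.6611e+5 - 4811.4*I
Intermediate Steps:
f(J) = J*(-4 + J)
C(x) = x^(3/2)
u = 224 (u = -2 + (238 - 6*(-4 + 6)) = -2 + (238 - 6*2) = -2 + (238 - 1*12) = -2 + (238 - 12) = -2 + 226 = 224)
D(b, M) = 4*M*b (D(b, M) = 4*(b*M) = 4*(M*b) = 4*M*b)
C(-285) - D(u, 297) = (-285)^(3/2) - 4*297*224 = -285*I*√285 - 1*266112 = -285*I*√285 - 266112 = -266112 - 285*I*√285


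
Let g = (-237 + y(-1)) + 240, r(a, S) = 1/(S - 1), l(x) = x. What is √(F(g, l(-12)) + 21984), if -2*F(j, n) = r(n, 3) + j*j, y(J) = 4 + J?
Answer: √87863/2 ≈ 148.21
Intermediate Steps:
r(a, S) = 1/(-1 + S)
g = 6 (g = (-237 + (4 - 1)) + 240 = (-237 + 3) + 240 = -234 + 240 = 6)
F(j, n) = -¼ - j²/2 (F(j, n) = -(1/(-1 + 3) + j*j)/2 = -(1/2 + j²)/2 = -(½ + j²)/2 = -¼ - j²/2)
√(F(g, l(-12)) + 21984) = √((-¼ - ½*6²) + 21984) = √((-¼ - ½*36) + 21984) = √((-¼ - 18) + 21984) = √(-73/4 + 21984) = √(87863/4) = √87863/2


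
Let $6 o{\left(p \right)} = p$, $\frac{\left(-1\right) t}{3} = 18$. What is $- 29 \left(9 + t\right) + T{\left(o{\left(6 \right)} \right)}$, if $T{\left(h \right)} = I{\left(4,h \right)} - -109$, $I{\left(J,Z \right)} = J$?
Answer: $1418$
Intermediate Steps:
$t = -54$ ($t = \left(-3\right) 18 = -54$)
$o{\left(p \right)} = \frac{p}{6}$
$T{\left(h \right)} = 113$ ($T{\left(h \right)} = 4 - -109 = 4 + 109 = 113$)
$- 29 \left(9 + t\right) + T{\left(o{\left(6 \right)} \right)} = - 29 \left(9 - 54\right) + 113 = \left(-29\right) \left(-45\right) + 113 = 1305 + 113 = 1418$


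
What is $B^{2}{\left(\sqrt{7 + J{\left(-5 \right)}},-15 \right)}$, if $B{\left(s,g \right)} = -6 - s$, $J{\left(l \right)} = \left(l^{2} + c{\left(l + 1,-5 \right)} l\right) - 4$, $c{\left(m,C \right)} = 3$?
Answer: $\left(6 + \sqrt{13}\right)^{2} \approx 92.267$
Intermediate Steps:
$J{\left(l \right)} = -4 + l^{2} + 3 l$ ($J{\left(l \right)} = \left(l^{2} + 3 l\right) - 4 = -4 + l^{2} + 3 l$)
$B^{2}{\left(\sqrt{7 + J{\left(-5 \right)}},-15 \right)} = \left(-6 - \sqrt{7 + \left(-4 + \left(-5\right)^{2} + 3 \left(-5\right)\right)}\right)^{2} = \left(-6 - \sqrt{7 - -6}\right)^{2} = \left(-6 - \sqrt{7 + 6}\right)^{2} = \left(-6 - \sqrt{13}\right)^{2}$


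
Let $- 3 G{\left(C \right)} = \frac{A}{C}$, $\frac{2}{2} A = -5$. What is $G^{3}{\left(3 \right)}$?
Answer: $\frac{125}{729} \approx 0.17147$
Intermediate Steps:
$A = -5$
$G{\left(C \right)} = \frac{5}{3 C}$ ($G{\left(C \right)} = - \frac{\left(-5\right) \frac{1}{C}}{3} = \frac{5}{3 C}$)
$G^{3}{\left(3 \right)} = \left(\frac{5}{3 \cdot 3}\right)^{3} = \left(\frac{5}{3} \cdot \frac{1}{3}\right)^{3} = \left(\frac{5}{9}\right)^{3} = \frac{125}{729}$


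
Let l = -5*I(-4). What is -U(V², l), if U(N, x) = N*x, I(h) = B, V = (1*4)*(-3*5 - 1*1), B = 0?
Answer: 0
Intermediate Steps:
V = -64 (V = 4*(-15 - 1) = 4*(-16) = -64)
I(h) = 0
l = 0 (l = -5*0 = 0)
-U(V², l) = -(-64)²*0 = -4096*0 = -1*0 = 0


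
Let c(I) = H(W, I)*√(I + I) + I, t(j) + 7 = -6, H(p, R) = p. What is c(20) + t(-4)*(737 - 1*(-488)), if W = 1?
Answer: -15905 + 2*√10 ≈ -15899.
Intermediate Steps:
t(j) = -13 (t(j) = -7 - 6 = -13)
c(I) = I + √2*√I (c(I) = 1*√(I + I) + I = 1*√(2*I) + I = 1*(√2*√I) + I = √2*√I + I = I + √2*√I)
c(20) + t(-4)*(737 - 1*(-488)) = (20 + √2*√20) - 13*(737 - 1*(-488)) = (20 + √2*(2*√5)) - 13*(737 + 488) = (20 + 2*√10) - 13*1225 = (20 + 2*√10) - 15925 = -15905 + 2*√10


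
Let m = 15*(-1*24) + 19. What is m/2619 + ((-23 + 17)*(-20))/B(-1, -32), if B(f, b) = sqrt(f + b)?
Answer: -341/2619 - 40*I*sqrt(33)/11 ≈ -0.1302 - 20.889*I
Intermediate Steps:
B(f, b) = sqrt(b + f)
m = -341 (m = 15*(-24) + 19 = -360 + 19 = -341)
m/2619 + ((-23 + 17)*(-20))/B(-1, -32) = -341/2619 + ((-23 + 17)*(-20))/(sqrt(-32 - 1)) = -341*1/2619 + (-6*(-20))/(sqrt(-33)) = -341/2619 + 120/((I*sqrt(33))) = -341/2619 + 120*(-I*sqrt(33)/33) = -341/2619 - 40*I*sqrt(33)/11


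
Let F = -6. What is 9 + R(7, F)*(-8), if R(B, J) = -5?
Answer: 49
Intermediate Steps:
9 + R(7, F)*(-8) = 9 - 5*(-8) = 9 + 40 = 49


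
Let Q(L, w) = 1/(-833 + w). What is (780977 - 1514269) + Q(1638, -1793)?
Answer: -1925624793/2626 ≈ -7.3329e+5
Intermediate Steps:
(780977 - 1514269) + Q(1638, -1793) = (780977 - 1514269) + 1/(-833 - 1793) = -733292 + 1/(-2626) = -733292 - 1/2626 = -1925624793/2626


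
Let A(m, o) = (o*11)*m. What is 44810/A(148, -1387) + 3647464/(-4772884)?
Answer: -1056247244093/1347167986978 ≈ -0.78405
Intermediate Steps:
A(m, o) = 11*m*o (A(m, o) = (11*o)*m = 11*m*o)
44810/A(148, -1387) + 3647464/(-4772884) = 44810/((11*148*(-1387))) + 3647464/(-4772884) = 44810/(-2258036) + 3647464*(-1/4772884) = 44810*(-1/2258036) - 911866/1193221 = -22405/1129018 - 911866/1193221 = -1056247244093/1347167986978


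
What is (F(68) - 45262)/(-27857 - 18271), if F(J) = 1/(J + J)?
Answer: 2051877/2091136 ≈ 0.98123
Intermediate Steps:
F(J) = 1/(2*J)
(F(68) - 45262)/(-27857 - 18271) = ((½)/68 - 45262)/(-27857 - 18271) = ((½)*(1/68) - 45262)/(-46128) = (1/136 - 45262)*(-1/46128) = -6155631/136*(-1/46128) = 2051877/2091136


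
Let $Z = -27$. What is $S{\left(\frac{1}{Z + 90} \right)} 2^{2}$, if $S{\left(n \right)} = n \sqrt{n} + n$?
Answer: $\frac{4}{63} + \frac{4 \sqrt{7}}{1323} \approx 0.071491$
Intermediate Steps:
$S{\left(n \right)} = n + n^{\frac{3}{2}}$ ($S{\left(n \right)} = n^{\frac{3}{2}} + n = n + n^{\frac{3}{2}}$)
$S{\left(\frac{1}{Z + 90} \right)} 2^{2} = \left(\frac{1}{-27 + 90} + \left(\frac{1}{-27 + 90}\right)^{\frac{3}{2}}\right) 2^{2} = \left(\frac{1}{63} + \left(\frac{1}{63}\right)^{\frac{3}{2}}\right) 4 = \left(\frac{1}{63} + \frac{\sqrt{7}}{1323}\right) 4 = \frac{4}{63} + \frac{4 \sqrt{7}}{1323}$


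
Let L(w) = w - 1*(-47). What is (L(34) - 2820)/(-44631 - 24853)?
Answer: 2739/69484 ≈ 0.039419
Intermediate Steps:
L(w) = 47 + w (L(w) = w + 47 = 47 + w)
(L(34) - 2820)/(-44631 - 24853) = ((47 + 34) - 2820)/(-44631 - 24853) = (81 - 2820)/(-69484) = -2739*(-1/69484) = 2739/69484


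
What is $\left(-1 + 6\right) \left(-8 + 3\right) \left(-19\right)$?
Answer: $475$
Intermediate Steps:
$\left(-1 + 6\right) \left(-8 + 3\right) \left(-19\right) = 5 \left(-5\right) \left(-19\right) = \left(-25\right) \left(-19\right) = 475$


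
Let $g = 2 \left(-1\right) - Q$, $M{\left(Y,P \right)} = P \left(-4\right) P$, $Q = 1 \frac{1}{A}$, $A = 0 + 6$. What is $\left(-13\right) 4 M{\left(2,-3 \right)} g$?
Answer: $-4056$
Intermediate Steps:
$A = 6$
$Q = \frac{1}{6}$ ($Q = 1 \cdot \frac{1}{6} = \frac{1}{6} \approx 0.16667$)
$M{\left(Y,P \right)} = - 4 P^{2}$ ($M{\left(Y,P \right)} = - 4 P P = - 4 P^{2}$)
$g = - \frac{13}{6}$ ($g = 2 \left(-1\right) - \frac{1}{6} = -2 - \frac{1}{6} = - \frac{13}{6} \approx -2.1667$)
$\left(-13\right) 4 M{\left(2,-3 \right)} g = \left(-13\right) 4 - 4 \left(-3\right)^{2} \left(- \frac{13}{6}\right) = - 52 \left(-4\right) 9 \left(- \frac{13}{6}\right) = - 52 \left(\left(-36\right) \left(- \frac{13}{6}\right)\right) = \left(-52\right) 78 = -4056$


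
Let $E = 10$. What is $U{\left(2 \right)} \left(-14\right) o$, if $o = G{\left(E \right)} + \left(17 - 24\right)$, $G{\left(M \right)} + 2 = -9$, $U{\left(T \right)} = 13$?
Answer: $3276$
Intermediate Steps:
$G{\left(M \right)} = -11$ ($G{\left(M \right)} = -2 - 9 = -11$)
$o = -18$ ($o = -11 + \left(17 - 24\right) = -11 - 7 = -18$)
$U{\left(2 \right)} \left(-14\right) o = 13 \left(-14\right) \left(-18\right) = \left(-182\right) \left(-18\right) = 3276$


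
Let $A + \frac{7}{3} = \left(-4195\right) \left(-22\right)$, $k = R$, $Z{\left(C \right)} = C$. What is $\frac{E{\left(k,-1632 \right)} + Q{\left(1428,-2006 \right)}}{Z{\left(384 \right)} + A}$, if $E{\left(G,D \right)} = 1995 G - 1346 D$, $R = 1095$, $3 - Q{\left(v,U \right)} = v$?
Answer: $\frac{13139316}{278015} \approx 47.261$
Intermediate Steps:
$Q{\left(v,U \right)} = 3 - v$
$k = 1095$
$A = \frac{276863}{3}$ ($A = - \frac{7}{3} - -92290 = - \frac{7}{3} + 92290 = \frac{276863}{3} \approx 92288.0$)
$E{\left(G,D \right)} = - 1346 D + 1995 G$
$\frac{E{\left(k,-1632 \right)} + Q{\left(1428,-2006 \right)}}{Z{\left(384 \right)} + A} = \frac{\left(\left(-1346\right) \left(-1632\right) + 1995 \cdot 1095\right) + \left(3 - 1428\right)}{384 + \frac{276863}{3}} = \frac{\left(2196672 + 2184525\right) + \left(3 - 1428\right)}{\frac{278015}{3}} = \left(4381197 - 1425\right) \frac{3}{278015} = 4379772 \cdot \frac{3}{278015} = \frac{13139316}{278015}$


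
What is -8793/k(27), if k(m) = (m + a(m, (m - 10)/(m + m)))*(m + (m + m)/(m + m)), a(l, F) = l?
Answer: -977/168 ≈ -5.8155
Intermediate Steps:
k(m) = 2*m*(1 + m) (k(m) = (m + m)*(m + (m + m)/(m + m)) = (2*m)*(m + (2*m)/((2*m))) = (2*m)*(m + (2*m)*(1/(2*m))) = (2*m)*(m + 1) = (2*m)*(1 + m) = 2*m*(1 + m))
-8793/k(27) = -8793*1/(54*(1 + 27)) = -8793/(2*27*28) = -8793/1512 = -8793*1/1512 = -977/168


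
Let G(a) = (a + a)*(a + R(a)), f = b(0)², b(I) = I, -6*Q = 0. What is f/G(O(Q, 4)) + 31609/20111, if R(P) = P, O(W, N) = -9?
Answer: 31609/20111 ≈ 1.5717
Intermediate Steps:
Q = 0 (Q = -⅙*0 = 0)
f = 0 (f = 0² = 0)
G(a) = 4*a² (G(a) = (a + a)*(a + a) = (2*a)*(2*a) = 4*a²)
f/G(O(Q, 4)) + 31609/20111 = 0/((4*(-9)²)) + 31609/20111 = 0/((4*81)) + 31609*(1/20111) = 0/324 + 31609/20111 = 0*(1/324) + 31609/20111 = 0 + 31609/20111 = 31609/20111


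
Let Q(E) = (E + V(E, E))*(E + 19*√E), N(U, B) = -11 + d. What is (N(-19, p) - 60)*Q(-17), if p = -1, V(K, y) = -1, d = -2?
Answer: -22338 + 24966*I*√17 ≈ -22338.0 + 1.0294e+5*I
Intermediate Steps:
N(U, B) = -13 (N(U, B) = -11 - 2 = -13)
Q(E) = (-1 + E)*(E + 19*√E) (Q(E) = (E - 1)*(E + 19*√E) = (-1 + E)*(E + 19*√E))
(N(-19, p) - 60)*Q(-17) = (-13 - 60)*((-17)² - 1*(-17) - 19*I*√17 + 19*(-17)^(3/2)) = -73*(289 + 17 - 19*I*√17 + 19*(-17*I*√17)) = -73*(289 + 17 - 19*I*√17 - 323*I*√17) = -73*(306 - 342*I*√17) = -22338 + 24966*I*√17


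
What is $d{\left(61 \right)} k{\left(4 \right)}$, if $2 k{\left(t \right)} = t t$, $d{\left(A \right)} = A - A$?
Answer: $0$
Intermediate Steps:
$d{\left(A \right)} = 0$
$k{\left(t \right)} = \frac{t^{2}}{2}$ ($k{\left(t \right)} = \frac{t t}{2} = \frac{t^{2}}{2}$)
$d{\left(61 \right)} k{\left(4 \right)} = 0 \frac{4^{2}}{2} = 0 \cdot \frac{1}{2} \cdot 16 = 0 \cdot 8 = 0$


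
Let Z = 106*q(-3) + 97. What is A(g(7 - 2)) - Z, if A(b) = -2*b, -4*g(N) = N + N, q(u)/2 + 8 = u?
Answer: 2240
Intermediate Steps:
q(u) = -16 + 2*u
Z = -2235 (Z = 106*(-16 + 2*(-3)) + 97 = 106*(-16 - 6) + 97 = 106*(-22) + 97 = -2332 + 97 = -2235)
g(N) = -N/2 (g(N) = -(N + N)/4 = -N/2)
A(g(7 - 2)) - Z = -(-1)*(7 - 2) - 1*(-2235) = -(-1)*5 + 2235 = -2*(-5/2) + 2235 = 5 + 2235 = 2240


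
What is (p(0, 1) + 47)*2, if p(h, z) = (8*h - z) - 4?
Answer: 84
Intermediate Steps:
p(h, z) = -4 - z + 8*h (p(h, z) = (-z + 8*h) - 4 = -4 - z + 8*h)
(p(0, 1) + 47)*2 = ((-4 - 1*1 + 8*0) + 47)*2 = ((-4 - 1 + 0) + 47)*2 = (-5 + 47)*2 = 42*2 = 84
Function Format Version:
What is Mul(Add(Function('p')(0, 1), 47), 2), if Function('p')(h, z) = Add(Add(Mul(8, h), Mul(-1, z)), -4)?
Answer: 84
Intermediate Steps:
Function('p')(h, z) = Add(-4, Mul(-1, z), Mul(8, h)) (Function('p')(h, z) = Add(Add(Mul(-1, z), Mul(8, h)), -4) = Add(-4, Mul(-1, z), Mul(8, h)))
Mul(Add(Function('p')(0, 1), 47), 2) = Mul(Add(Add(-4, Mul(-1, 1), Mul(8, 0)), 47), 2) = Mul(Add(Add(-4, -1, 0), 47), 2) = Mul(Add(-5, 47), 2) = Mul(42, 2) = 84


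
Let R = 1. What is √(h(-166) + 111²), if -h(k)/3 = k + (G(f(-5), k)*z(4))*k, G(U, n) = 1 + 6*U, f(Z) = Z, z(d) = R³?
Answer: I*√1623 ≈ 40.286*I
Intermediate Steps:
z(d) = 1 (z(d) = 1³ = 1)
h(k) = 84*k (h(k) = -3*(k + ((1 + 6*(-5))*1)*k) = -3*(k + ((1 - 30)*1)*k) = -3*(k + (-29*1)*k) = -3*(k - 29*k) = -(-84)*k = 84*k)
√(h(-166) + 111²) = √(84*(-166) + 111²) = √(-13944 + 12321) = √(-1623) = I*√1623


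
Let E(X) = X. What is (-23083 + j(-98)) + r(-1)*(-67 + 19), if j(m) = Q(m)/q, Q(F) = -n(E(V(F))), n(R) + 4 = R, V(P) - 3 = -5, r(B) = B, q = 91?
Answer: -2096179/91 ≈ -23035.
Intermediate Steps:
V(P) = -2 (V(P) = 3 - 5 = -2)
n(R) = -4 + R
Q(F) = 6 (Q(F) = -(-4 - 2) = -1*(-6) = 6)
j(m) = 6/91
(-23083 + j(-98)) + r(-1)*(-67 + 19) = (-23083 + 6/91) - (-67 + 19) = -2100547/91 - 1*(-48) = -2100547/91 + 48 = -2096179/91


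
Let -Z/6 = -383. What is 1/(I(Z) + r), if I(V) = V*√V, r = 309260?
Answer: 77315/20876615002 - 1149*√2298/41753230004 ≈ 2.3842e-6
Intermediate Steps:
Z = 2298 (Z = -6*(-383) = 2298)
I(V) = V^(3/2)
1/(I(Z) + r) = 1/(2298^(3/2) + 309260) = 1/(2298*√2298 + 309260) = 1/(309260 + 2298*√2298)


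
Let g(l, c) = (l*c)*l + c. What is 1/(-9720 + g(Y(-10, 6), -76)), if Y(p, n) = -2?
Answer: -1/10100 ≈ -9.9010e-5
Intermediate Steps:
g(l, c) = c + c*l**2 (g(l, c) = (c*l)*l + c = c*l**2 + c = c + c*l**2)
1/(-9720 + g(Y(-10, 6), -76)) = 1/(-9720 - 76*(1 + (-2)**2)) = 1/(-9720 - 76*(1 + 4)) = 1/(-9720 - 76*5) = 1/(-9720 - 380) = 1/(-10100) = -1/10100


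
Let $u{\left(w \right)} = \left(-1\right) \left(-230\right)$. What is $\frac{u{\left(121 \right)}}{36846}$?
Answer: $\frac{5}{801} \approx 0.0062422$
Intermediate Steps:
$u{\left(w \right)} = 230$
$\frac{u{\left(121 \right)}}{36846} = \frac{230}{36846} = 230 \cdot \frac{1}{36846} = \frac{5}{801}$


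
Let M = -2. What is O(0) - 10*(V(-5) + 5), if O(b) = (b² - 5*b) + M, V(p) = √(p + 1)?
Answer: -52 - 20*I ≈ -52.0 - 20.0*I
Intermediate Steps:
V(p) = √(1 + p)
O(b) = -2 + b² - 5*b (O(b) = (b² - 5*b) - 2 = -2 + b² - 5*b)
O(0) - 10*(V(-5) + 5) = (-2 + 0² - 5*0) - 10*(√(1 - 5) + 5) = (-2 + 0 + 0) - 10*(√(-4) + 5) = -2 - 10*(2*I + 5) = -2 - 10*(5 + 2*I) = -2 + (-50 - 20*I) = -52 - 20*I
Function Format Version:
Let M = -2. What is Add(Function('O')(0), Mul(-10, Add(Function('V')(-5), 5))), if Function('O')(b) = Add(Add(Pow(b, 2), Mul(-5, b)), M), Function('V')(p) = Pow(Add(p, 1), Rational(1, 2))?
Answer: Add(-52, Mul(-20, I)) ≈ Add(-52.000, Mul(-20.000, I))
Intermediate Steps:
Function('V')(p) = Pow(Add(1, p), Rational(1, 2))
Function('O')(b) = Add(-2, Pow(b, 2), Mul(-5, b)) (Function('O')(b) = Add(Add(Pow(b, 2), Mul(-5, b)), -2) = Add(-2, Pow(b, 2), Mul(-5, b)))
Add(Function('O')(0), Mul(-10, Add(Function('V')(-5), 5))) = Add(Add(-2, Pow(0, 2), Mul(-5, 0)), Mul(-10, Add(Pow(Add(1, -5), Rational(1, 2)), 5))) = Add(Add(-2, 0, 0), Mul(-10, Add(Pow(-4, Rational(1, 2)), 5))) = Add(-2, Mul(-10, Add(Mul(2, I), 5))) = Add(-2, Mul(-10, Add(5, Mul(2, I)))) = Add(-2, Add(-50, Mul(-20, I))) = Add(-52, Mul(-20, I))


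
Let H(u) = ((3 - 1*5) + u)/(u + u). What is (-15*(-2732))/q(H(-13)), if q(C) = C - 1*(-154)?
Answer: 1065480/4019 ≈ 265.11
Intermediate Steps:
H(u) = (-2 + u)/(2*u) (H(u) = ((3 - 5) + u)/((2*u)) = (-2 + u)*(1/(2*u)) = (-2 + u)/(2*u))
q(C) = 154 + C (q(C) = C + 154 = 154 + C)
(-15*(-2732))/q(H(-13)) = (-15*(-2732))/(154 + (½)*(-2 - 13)/(-13)) = 40980/(154 + (½)*(-1/13)*(-15)) = 40980/(154 + 15/26) = 40980/(4019/26) = 40980*(26/4019) = 1065480/4019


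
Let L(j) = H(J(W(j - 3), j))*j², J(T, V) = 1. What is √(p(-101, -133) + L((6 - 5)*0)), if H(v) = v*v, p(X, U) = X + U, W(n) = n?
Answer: 3*I*√26 ≈ 15.297*I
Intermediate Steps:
p(X, U) = U + X
H(v) = v²
L(j) = j² (L(j) = 1²*j² = 1*j² = j²)
√(p(-101, -133) + L((6 - 5)*0)) = √((-133 - 101) + ((6 - 5)*0)²) = √(-234 + (1*0)²) = √(-234 + 0²) = √(-234 + 0) = √(-234) = 3*I*√26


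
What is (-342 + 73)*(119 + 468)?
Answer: -157903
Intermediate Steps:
(-342 + 73)*(119 + 468) = -269*587 = -157903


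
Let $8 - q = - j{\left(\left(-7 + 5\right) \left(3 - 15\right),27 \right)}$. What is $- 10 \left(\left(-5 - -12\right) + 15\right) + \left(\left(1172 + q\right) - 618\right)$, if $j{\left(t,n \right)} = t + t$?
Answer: $390$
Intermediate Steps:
$j{\left(t,n \right)} = 2 t$
$q = 56$ ($q = 8 - - 2 \left(-7 + 5\right) \left(3 - 15\right) = 8 - - 2 \left(\left(-2\right) \left(-12\right)\right) = 8 - - 2 \cdot 24 = 8 - \left(-1\right) 48 = 8 - -48 = 8 + 48 = 56$)
$- 10 \left(\left(-5 - -12\right) + 15\right) + \left(\left(1172 + q\right) - 618\right) = - 10 \left(\left(-5 - -12\right) + 15\right) + \left(\left(1172 + 56\right) - 618\right) = - 10 \left(\left(-5 + 12\right) + 15\right) + \left(1228 - 618\right) = - 10 \left(7 + 15\right) + 610 = \left(-10\right) 22 + 610 = -220 + 610 = 390$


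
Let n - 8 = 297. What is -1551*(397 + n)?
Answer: -1088802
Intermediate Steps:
n = 305 (n = 8 + 297 = 305)
-1551*(397 + n) = -1551*(397 + 305) = -1551*702 = -1088802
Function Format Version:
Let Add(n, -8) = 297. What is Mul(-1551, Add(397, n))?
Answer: -1088802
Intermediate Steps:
n = 305 (n = Add(8, 297) = 305)
Mul(-1551, Add(397, n)) = Mul(-1551, Add(397, 305)) = Mul(-1551, 702) = -1088802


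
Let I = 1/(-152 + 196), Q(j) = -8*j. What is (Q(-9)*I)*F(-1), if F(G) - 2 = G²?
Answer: 54/11 ≈ 4.9091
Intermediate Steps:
I = 1/44 ≈ 0.022727
F(G) = 2 + G²
(Q(-9)*I)*F(-1) = (-8*(-9)*(1/44))*(2 + (-1)²) = (72*(1/44))*(2 + 1) = (18/11)*3 = 54/11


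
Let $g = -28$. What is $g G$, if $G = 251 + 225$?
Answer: $-13328$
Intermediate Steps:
$G = 476$
$g G = \left(-28\right) 476 = -13328$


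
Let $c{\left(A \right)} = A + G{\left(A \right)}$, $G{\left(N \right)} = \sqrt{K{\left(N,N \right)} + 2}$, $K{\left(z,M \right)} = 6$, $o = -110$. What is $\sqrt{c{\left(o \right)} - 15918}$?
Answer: $\sqrt{-16028 + 2 \sqrt{2}} \approx 126.59 i$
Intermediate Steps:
$G{\left(N \right)} = 2 \sqrt{2}$ ($G{\left(N \right)} = \sqrt{6 + 2} = \sqrt{8} = 2 \sqrt{2}$)
$c{\left(A \right)} = A + 2 \sqrt{2}$
$\sqrt{c{\left(o \right)} - 15918} = \sqrt{\left(-110 + 2 \sqrt{2}\right) - 15918} = \sqrt{-16028 + 2 \sqrt{2}}$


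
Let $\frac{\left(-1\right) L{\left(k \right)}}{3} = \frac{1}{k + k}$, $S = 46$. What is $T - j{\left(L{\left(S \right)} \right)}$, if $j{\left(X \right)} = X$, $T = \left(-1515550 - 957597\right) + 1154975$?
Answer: $- \frac{121271821}{92} \approx -1.3182 \cdot 10^{6}$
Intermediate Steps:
$L{\left(k \right)} = - \frac{3}{2 k}$ ($L{\left(k \right)} = - \frac{3}{k + k} = - \frac{3}{2 k}$)
$T = -1318172$ ($T = -2473147 + 1154975 = -1318172$)
$T - j{\left(L{\left(S \right)} \right)} = -1318172 - - \frac{3}{2 \cdot 46} = -1318172 - \left(- \frac{3}{2}\right) \frac{1}{46} = -1318172 - - \frac{3}{92} = -1318172 + \frac{3}{92} = - \frac{121271821}{92}$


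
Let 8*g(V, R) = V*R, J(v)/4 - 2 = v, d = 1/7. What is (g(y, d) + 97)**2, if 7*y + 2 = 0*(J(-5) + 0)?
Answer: 361418121/38416 ≈ 9408.0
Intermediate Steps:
d = 1/7 ≈ 0.14286
J(v) = 8 + 4*v
y = -2/7 (y = -2/7 + (0*((8 + 4*(-5)) + 0))/7 = -2/7 + (0*((8 - 20) + 0))/7 = -2/7 + (0*(-12 + 0))/7 = -2/7 + (0*(-12))/7 = -2/7 + (1/7)*0 = -2/7 + 0 = -2/7 ≈ -0.28571)
g(V, R) = R*V/8 (g(V, R) = (V*R)/8 = (R*V)/8 = R*V/8)
(g(y, d) + 97)**2 = ((1/8)*(1/7)*(-2/7) + 97)**2 = (-1/196 + 97)**2 = (19011/196)**2 = 361418121/38416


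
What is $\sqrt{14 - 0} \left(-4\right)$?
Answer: $- 4 \sqrt{14} \approx -14.967$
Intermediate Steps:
$\sqrt{14 - 0} \left(-4\right) = \sqrt{14 + 0} \left(-4\right) = \sqrt{14} \left(-4\right) = - 4 \sqrt{14}$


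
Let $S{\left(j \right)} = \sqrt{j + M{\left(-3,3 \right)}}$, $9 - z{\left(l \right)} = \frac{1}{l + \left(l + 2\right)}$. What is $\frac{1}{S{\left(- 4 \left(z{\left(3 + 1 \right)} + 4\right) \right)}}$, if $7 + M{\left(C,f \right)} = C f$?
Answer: $- \frac{i \sqrt{10}}{26} \approx - 0.12163 i$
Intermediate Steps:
$M{\left(C,f \right)} = -7 + C f$
$z{\left(l \right)} = 9 - \frac{1}{2 + 2 l}$ ($z{\left(l \right)} = 9 - \frac{1}{l + \left(l + 2\right)} = 9 - \frac{1}{l + \left(2 + l\right)} = 9 - \frac{1}{2 + 2 l}$)
$S{\left(j \right)} = \sqrt{-16 + j}$ ($S{\left(j \right)} = \sqrt{j - 16} = \sqrt{-16 + j}$)
$\frac{1}{S{\left(- 4 \left(z{\left(3 + 1 \right)} + 4\right) \right)}} = \frac{1}{\sqrt{-16 - 4 \left(\frac{17 + 18 \left(3 + 1\right)}{2 \left(1 + \left(3 + 1\right)\right)} + 4\right)}} = \frac{1}{\sqrt{-16 - 4 \left(\frac{17 + 18 \cdot 4}{2 \left(1 + 4\right)} + 4\right)}} = \frac{1}{\sqrt{-16 - 4 \left(\frac{17 + 72}{2 \cdot 5} + 4\right)}} = \frac{1}{\sqrt{-16 - 4 \left(\frac{1}{2} \cdot \frac{1}{5} \cdot 89 + 4\right)}} = \frac{1}{\sqrt{-16 - 4 \left(\frac{89}{10} + 4\right)}} = \frac{1}{\sqrt{-16 - \frac{258}{5}}} = \frac{1}{\sqrt{- \frac{338}{5}}} = \frac{1}{\frac{13}{5} i \sqrt{10}} = - \frac{i \sqrt{10}}{26}$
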